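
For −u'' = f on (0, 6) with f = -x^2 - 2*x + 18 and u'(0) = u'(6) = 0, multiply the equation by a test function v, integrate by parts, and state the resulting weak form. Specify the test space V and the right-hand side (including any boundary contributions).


V = H^1(0, 6) (no boundary constraint on v; u is determined up to an additive constant); weak form: ∫_0^6 u'v' dx = ∫_0^6 (-x^2 - 2*x + 18) v dx for all v ∈ V.

Multiply both sides by a test function v and integrate from 0 to 6:
  ∫_0^6 −u''(x) v(x) dx = ∫_0^6 f(x) v(x) dx.
Integrate the LHS by parts once:
  ∫_0^6 −u'' v dx = −[u'(x) v(x)]_0^6 + ∫_0^6 u'(x) v'(x) dx.
Thus ∫_0^6 u'(x) v'(x) dx = ∫_0^6 f(x) v(x) dx + [u'(x) v(x)]_0^6.
Choose V so that boundary terms are either known or forced to vanish.
u has homogeneous Neumann: u'(0) = u'(6) = 0. So [u' v]_0^6 = 0·v(6) − 0·v(0) = 0 for any v; take V = H^1(0, 6).
Weak formulation: find u (satisfying any essential BC) such that ∫_0^6 u'(x) v'(x) dx = ∫_0^6 f v dx for all v ∈ V (homogeneous Neumann, so boundary terms vanish).
Substituting f(x) = -x^2 - 2*x + 18, the right-hand side is ∫_0^6 (-x^2 - 2*x + 18) v dx.
Compatibility check (pure Neumann): taking v ≡ 1 ∈ V gives 0 = ∫_0^6 f dx + (0) − (0), i.e. ∫_0^6 f dx must equal u'(0) − u'(6) = 0. Indeed ∫_0^6 (-x^2 - 2*x + 18) dx = 0, so the data are compatible. The solution is then unique only up to an additive constant (fix it e.g. by requiring ∫_0^6 u dx = 0).


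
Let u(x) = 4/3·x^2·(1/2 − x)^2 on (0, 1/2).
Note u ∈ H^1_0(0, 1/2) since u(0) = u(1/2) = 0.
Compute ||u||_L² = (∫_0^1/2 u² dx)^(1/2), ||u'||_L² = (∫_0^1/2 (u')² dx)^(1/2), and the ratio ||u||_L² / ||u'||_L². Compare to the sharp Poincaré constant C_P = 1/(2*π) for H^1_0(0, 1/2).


||u||_L² / ||u'||_L² = sqrt(3)/12 < C_P = 1/(2*π).

u(x) = 4/3·x^2·(1/2 − x)^2, so u'(x) = 2*x*(2*x - 1)*(4*x - 1)/3.
u(x) = 4/3·x^2·(1/2 − x)^2 vanishes at x = 0 and x = 1/2, so u ∈ H^1_0(0, 1/2). Differentiate via the product rule and integrate the resulting polynomials term by term.
  ∫_0^1/2 u² dx = ∫_0^1/2 (16*x^8/9 - 32*x^7/9 + 8*x^6/3 - 8*x^5/9 + x^4/9) dx. Term by term:
    ∫_0^1/2 16*x^8/9 dx = 1/2592;  ∫_0^1/2 -32*x^7/9 dx = -1/576;  ∫_0^1/2 8*x^6/3 dx = 1/336;
    ∫_0^1/2 -8*x^5/9 dx = -1/432;  ∫_0^1/2 x^4/9 dx = 1/1440.
  Sum: 1/2592 − 1/576 + 1/336 − 1/432 + 1/1440 = 1/181440.
  ∫_0^1/2 (u')² dx = ∫_0^1/2 (256*x^6/9 - 128*x^5/3 + 208*x^4/9 - 16*x^3/3 + 4*x^2/9) dx. Term by term:
    ∫_0^1/2 256*x^6/9 dx = 2/63;  ∫_0^1/2 -128*x^5/3 dx = -1/9;  ∫_0^1/2 208*x^4/9 dx = 13/90;
    ∫_0^1/2 -16*x^3/3 dx = -1/12;  ∫_0^1/2 4*x^2/9 dx = 1/54.
  Sum: 2/63 − 1/9 + 13/90 − 1/12 + 1/54 = 1/3780.
∫_0^1/2 u² dx = 1/181440, so ||u||_L² = sqrt(35)/2520.
∫_0^1/2 (u')² dx = 1/3780, so ||u'||_L² = sqrt(105)/630.
Ratio ||u||_L² / ||u'||_L² = sqrt(3)/12.
Sharp Poincaré constant on H^1_0(0, 1/2) is C_P = L/π = 1/(2*π), achieved by sin(2*π·x).
A polynomial bump cannot attain the sharp Poincaré constant (only the first sine eigenfunction does), so the ratio is strictly less than C_P, consistent with ||u||_L² ≤ C_P ||u'||_L².


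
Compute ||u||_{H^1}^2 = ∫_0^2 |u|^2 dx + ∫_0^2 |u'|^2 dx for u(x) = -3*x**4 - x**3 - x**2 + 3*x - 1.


||u||_{H^1}^2 = 436136/105

The H^1 norm (squared) on an interval (0, L) is
  ||u||_{H^1}^2 = ∫_0^L u(x)^2 dx + ∫_0^L u'(x)^2 dx.
Compute u'(x) = -12*x**3 - 3*x**2 - 2*x + 3.
Then u(x)^2 = 9*x**8 + 6*x**7 + 7*x**6 - 16*x**5 + x**4 - 4*x**3 + 11*x**2 - 6*x + 1 and u'(x)^2 = 144*x**6 + 72*x**5 + 57*x**4 - 60*x**3 - 14*x**2 - 12*x + 9.
Integrate each monomial from 0 to 2 using ∫_0^2 c·x^n dx = c·2^(n+1)/(n+1):
  ∫_0^2 u(x)^2 dx = ∫_0^2 (9*x^8 + 6*x^7 + 7*x^6 - 16*x^5 + x^4 - 4*x^3 + 11*x^2 - 6*x + 1) dx. Term by term:
    ∫_0^2 9*x^8 dx = 512;  ∫_0^2 6*x^7 dx = 192;  ∫_0^2 7*x^6 dx = 128;
    ∫_0^2 -16*x^5 dx = -512/3;  ∫_0^2 x^4 dx = 32/5;  ∫_0^2 -4*x^3 dx = -16;
    ∫_0^2 11*x^2 dx = 88/3;  ∫_0^2 -6*x dx = -12;  ∫_0^2 1 dx = 2.
  Sum: 512 + 192 + 128 − 512/3 + 32/5 − 16 + 88/3 − 12 + 2 = 10066/15.
  ∫_0^2 u'(x)^2 dx = ∫_0^2 (144*x^6 + 72*x^5 + 57*x^4 - 60*x^3 - 14*x^2 - 12*x + 9) dx. Term by term:
    ∫_0^2 144*x^6 dx = 18432/7;  ∫_0^2 72*x^5 dx = 768;  ∫_0^2 57*x^4 dx = 1824/5;
    ∫_0^2 -60*x^3 dx = -240;  ∫_0^2 -14*x^2 dx = -112/3;  ∫_0^2 -12*x dx = -24;
    ∫_0^2 9 dx = 18.
  Sum: 18432/7 + 768 + 1824/5 − 240 − 112/3 − 24 + 18 = 365674/105.
Adding: ||u||_{H^1}^2 = 10066/15 + 365674/105 = 436136/105.


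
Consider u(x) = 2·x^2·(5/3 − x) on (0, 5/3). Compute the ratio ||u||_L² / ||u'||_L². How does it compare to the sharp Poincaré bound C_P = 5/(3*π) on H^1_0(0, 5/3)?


||u||_L² / ||u'||_L² = 5*sqrt(14)/42 < C_P = 5/(3*π).

u(x) = 2·x^2·(5/3 − x), so u'(x) = 2*x*(10 - 9*x)/3.
u(x) = 2·x^2·(5/3 − x) vanishes at x = 0 and x = 5/3, so u ∈ H^1_0(0, 5/3). Differentiate via the product rule and integrate the resulting polynomials term by term.
  ∫_0^5/3 u² dx = ∫_0^5/3 (4*x^6 - 40*x^5/3 + 100*x^4/9) dx. Term by term:
    ∫_0^5/3 4*x^6 dx = 312500/15309;  ∫_0^5/3 -40*x^5/3 dx = -312500/6561;  ∫_0^5/3 100*x^4/9 dx = 62500/2187.
  Sum: 312500/15309 − 312500/6561 + 62500/2187 = 62500/45927.
  ∫_0^5/3 (u')² dx = ∫_0^5/3 (36*x^4 - 80*x^3 + 400*x^2/9) dx. Term by term:
    ∫_0^5/3 36*x^4 dx = 2500/27;  ∫_0^5/3 -80*x^3 dx = -12500/81;  ∫_0^5/3 400*x^2/9 dx = 50000/729.
  Sum: 2500/27 − 12500/81 + 50000/729 = 5000/729.
∫_0^5/3 u² dx = 62500/45927, so ||u||_L² = 250*sqrt(7)/567.
∫_0^5/3 (u')² dx = 5000/729, so ||u'||_L² = 50*sqrt(2)/27.
Ratio ||u||_L² / ||u'||_L² = 5*sqrt(14)/42.
Sharp Poincaré constant on H^1_0(0, 5/3) is C_P = L/π = 5/(3*π), achieved by sin(3*π/5·x).
A polynomial bump cannot attain the sharp Poincaré constant (only the first sine eigenfunction does), so the ratio is strictly less than C_P, consistent with ||u||_L² ≤ C_P ||u'||_L².


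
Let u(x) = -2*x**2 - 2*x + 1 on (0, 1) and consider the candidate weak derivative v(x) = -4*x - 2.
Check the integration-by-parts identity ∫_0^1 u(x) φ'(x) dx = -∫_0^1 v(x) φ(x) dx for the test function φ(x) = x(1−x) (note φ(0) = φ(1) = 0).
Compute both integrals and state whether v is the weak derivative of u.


LHS = 2/3, RHS = 2/3. Yes, v = u' weakly.

u(x) = -2*x**2 - 2*x + 1, classical derivative u'(x) = -4*x - 2.
φ(x) = x(1−x), so φ'(x) = 1 - 2*x.
Note φ(0) = φ(1) = 0, so the boundary term u·φ vanishes.
LHS = ∫_0^1 u(x) φ'(x) dx = ∫_0^1 (4*x^3 + 2*x^2 - 4*x + 1) dx. Term by term:
  ∫_0^1 4*x^3 dx = 1;  ∫_0^1 2*x^2 dx = 2/3;  ∫_0^1 -4*x dx = -2;
  ∫_0^1 1 dx = 1.
Sum: 1 + 2/3 − 2 + 1 = 2/3.
So LHS = 2/3.
∫_0^1 v(x) φ(x) dx = ∫_0^1 (4*x^3 - 2*x^2 - 2*x) dx. Term by term:
  ∫_0^1 4*x^3 dx = 1;  ∫_0^1 -2*x^2 dx = -2/3;  ∫_0^1 -2*x dx = -1.
Sum: 1 − 2/3 − 1 = -2/3.
So RHS = -∫_0^1 v(x) φ(x) dx = 2/3.
LHS = RHS, so the identity holds for this test φ.
Moreover u is smooth here and v(x) = u'(x) = -4*x - 2 pointwise, so the identity holds for every test function. Hence v is the weak derivative of u.


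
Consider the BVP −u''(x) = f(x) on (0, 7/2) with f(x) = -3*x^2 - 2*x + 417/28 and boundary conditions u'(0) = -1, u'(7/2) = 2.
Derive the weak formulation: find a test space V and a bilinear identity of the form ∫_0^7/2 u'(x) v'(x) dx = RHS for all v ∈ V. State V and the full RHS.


V = H^1(0, 7/2) (v unrestricted at boundary; u is determined up to an additive constant); weak form: ∫_0^7/2 u'v' dx = ∫_0^7/2 (-3*x^2 - 2*x + 417/28) v dx + 2·v(7/2) + v(0) for all v ∈ V.

Multiply both sides by a test function v and integrate from 0 to 7/2:
  ∫_0^7/2 −u''(x) v(x) dx = ∫_0^7/2 f(x) v(x) dx.
Integrate the LHS by parts once:
  ∫_0^7/2 −u'' v dx = −[u'(x) v(x)]_0^7/2 + ∫_0^7/2 u'(x) v'(x) dx.
Thus ∫_0^7/2 u'(x) v'(x) dx = ∫_0^7/2 f(x) v(x) dx + [u'(x) v(x)]_0^7/2.
Choose V so that boundary terms are either known or forced to vanish.
u has inhomogeneous Neumann u'(0) = -1, u'(7/2) = 2. [u' v]_0^7/2 = (2)·v(7/2) − (-1)·v(0) = 2·v(7/2) + v(0). Take V = H^1(0, 7/2); boundary term becomes part of RHS.
Weak formulation: find u (satisfying any essential BC) such that ∫_0^7/2 u'(x) v'(x) dx = ∫_0^7/2 f v dx + 2·v(7/2) + v(0) for all v ∈ V (Neumann data are natural BCs: they enter the RHS as boundary terms).
Substituting f(x) = -3*x^2 - 2*x + 417/28, the right-hand side is ∫_0^7/2 (-3*x^2 - 2*x + 417/28) v dx + 2·v(7/2) + v(0).
Compatibility check (pure Neumann): taking v ≡ 1 ∈ V gives 0 = ∫_0^7/2 f dx + (2) − (-1), i.e. ∫_0^7/2 f dx must equal u'(0) − u'(7/2) = -3. Indeed ∫_0^7/2 (-3*x^2 - 2*x + 417/28) dx = -3, so the data are compatible. The solution is then unique only up to an additive constant (fix it e.g. by requiring ∫_0^7/2 u dx = 0).


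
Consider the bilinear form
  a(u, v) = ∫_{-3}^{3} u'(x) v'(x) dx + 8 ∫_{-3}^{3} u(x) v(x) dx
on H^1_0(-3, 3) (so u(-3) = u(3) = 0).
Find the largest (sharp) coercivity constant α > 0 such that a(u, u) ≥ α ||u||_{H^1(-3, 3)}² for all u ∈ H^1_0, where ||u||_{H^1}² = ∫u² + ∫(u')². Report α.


α = 1

Coercivity of a(·,·) on H^1_0(-3, 3) means a(u, u) ≥ α ||u||_{H^1}² for every u ∈ H^1_0.
The interval has length L = 6, and Poincaré/coercivity depend only on L. Here a(u, u) = ∫(u')² + (8)·∫u².
Here c = 8 ≥ 1, so a(u,u) = ∫(u')² + c∫u² ≥ ∫(u')² + ∫u² = ||u||_{H^1}², i.e. α = 1 works. No larger α is possible: a(u,u) ≥ α||u||_{H^1}² means (1−α)∫(u')² ≥ (α−c)∫u², and for the modes u_n = sin(nπ(x−x₀)/L) (x₀ the left endpoint) one has ∫u_n²/∫(u_n')² = (L/(nπ))² → 0, so a(u_n,u_n)/||u_n||_{H^1}² → 1. Hence the optimal constant is α = 1.
Therefore α = 1.


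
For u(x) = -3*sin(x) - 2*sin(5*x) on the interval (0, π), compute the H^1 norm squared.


||u||_{H^1(0,π)}^2 = 61*π

u'(x) = -3*cos(x) - 10*cos(5*x).
Expand u² and (u')² and integrate term by term on (0, π), using: for integers n ≥ 1, ∫_0^π sin²(nx) dx = ∫_0^π cos²(nx) dx = π/2; for n ≠ n', ∫_0^π sin(nx)sin(n'x) dx = ∫_0^π cos(nx)cos(n'x) dx = 0; and by product-to-sum, ∫_0^π sin(nx)cos(n'x) dx = ½∫_0^π [sin((n+n')x) + sin((n−n')x)] dx, which is 0 when n+n' is even and 2n/(n²−n'²) when n+n' is odd (it need not vanish on (0, π)).
  u² squared terms: (-3)²·∫sin(x)² dx = 9·π/2 = 9*π/2;  (-2)²·∫sin(5x)² dx = 4·π/2 = 2*π.
  u² cross terms: 2·(-3)·(-2)·∫sin(x)·sin(5x) dx = 12·(0) = 0.
  So ∫_0^π u² dx = 9*π/2 + 2*π + 0 = 13*π/2.
  (u')² squared terms: (-10)²·∫cos(5x)² dx = 100·π/2 = 50*π;  (-3)²·∫cos(x)² dx = 9·π/2 = 9*π/2.
  (u')² cross terms: 2·(-10)·(-3)·∫cos(5x)·cos(x) dx = 60·(0) = 0.
  So ∫_0^π (u')² dx = 50*π + 9*π/2 + 0 = 109*π/2.
||u||_{H^1}^2 = (13*π/2) + (109*π/2) = 61*π.


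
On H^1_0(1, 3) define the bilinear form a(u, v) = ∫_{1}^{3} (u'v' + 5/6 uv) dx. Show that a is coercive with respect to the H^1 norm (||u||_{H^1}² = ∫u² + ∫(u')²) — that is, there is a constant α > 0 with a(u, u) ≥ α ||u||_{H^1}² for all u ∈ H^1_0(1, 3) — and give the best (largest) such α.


α = (10/3 + π^2)/(4 + π^2)

Coercivity of a(·,·) on H^1_0(1, 3) means a(u, u) ≥ α ||u||_{H^1}² for every u ∈ H^1_0.
The interval has length L = 2, and Poincaré/coercivity depend only on L. Here a(u, u) = ∫(u')² + (5/6)·∫u².
Here 0 < c = 5/6 < 1. The condition a(u,u) ≥ α||u||_{H^1}² reads (1−α)∫(u')² ≥ (α−c)∫u². Any admissible α is ≤ 1 (rapidly oscillating u have ∫u²/∫(u')² → 0), and α = 1 would force 0 ≥ (1−c)∫u², impossible since c < 1; so 1−α > 0. By the sharp Poincaré inequality on H^1_0 of an interval of length L, ∫(u')² ≥ (π/L)²∫u² with equality for the first sine mode sin(π(x−x₀)/L) (x₀ the left endpoint), so the inequality holds for all u iff (1−α)(π/L)² ≥ α − c, i.e. α ≤ ((π/L)² + c)/((π/L)² + 1) = (1 + c(L/π)²)/(1 + (L/π)²). With (π/L)² = π^2/4 and c = 5/6, the largest admissible constant is α = ((π/L)² + c)/((π/L)² + 1).
Simplifying, α = (10/3 + π^2)/(4 + π^2).


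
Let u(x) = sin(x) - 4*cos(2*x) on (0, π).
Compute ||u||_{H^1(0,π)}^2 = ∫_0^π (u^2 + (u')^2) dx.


||u||_{H^1(0,π)}^2 = 80/3 + 41*π

u'(x) = 8*sin(2*x) + cos(x).
Expand u² and (u')² and integrate term by term on (0, π), using: for integers n ≥ 1, ∫_0^π sin²(nx) dx = ∫_0^π cos²(nx) dx = π/2; for n ≠ n', ∫_0^π sin(nx)sin(n'x) dx = ∫_0^π cos(nx)cos(n'x) dx = 0; and by product-to-sum, ∫_0^π sin(nx)cos(n'x) dx = ½∫_0^π [sin((n+n')x) + sin((n−n')x)] dx, which is 0 when n+n' is even and 2n/(n²−n'²) when n+n' is odd (it need not vanish on (0, π)).
  u² squared terms: (-4)²·∫cos(2x)² dx = 16·π/2 = 8*π;  (1)²·∫sin(x)² dx = 1·π/2 = π/2.
  u² cross terms: 2·(-4)·(1)·∫cos(2x)·sin(x) dx = -8·(-2/3) = 16/3.
  So ∫_0^π u² dx = 8*π + π/2 + 16/3 = 16/3 + 17*π/2.
  (u')² squared terms: (8)²·∫sin(2x)² dx = 64·π/2 = 32*π;  (1)²·∫cos(x)² dx = 1·π/2 = π/2.
  (u')² cross terms: 2·(8)·(1)·∫sin(2x)·cos(x) dx = 16·(4/3) = 64/3.
  So ∫_0^π (u')² dx = 32*π + π/2 + 64/3 = 64/3 + 65*π/2.
||u||_{H^1}^2 = (16/3 + 17*π/2) + (64/3 + 65*π/2) = 80/3 + 41*π.


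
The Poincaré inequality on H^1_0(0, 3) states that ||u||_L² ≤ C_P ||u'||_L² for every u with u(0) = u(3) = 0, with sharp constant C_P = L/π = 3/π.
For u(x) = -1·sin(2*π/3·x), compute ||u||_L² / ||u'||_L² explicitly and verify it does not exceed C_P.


||u||_L² / ||u'||_L² = 3/(2*π) < C_P = 3/π.

u(x) = -1·sin(2*π/3·x), so u'(x) = -2*π*cos(2*π*x/3)/3.
Writing u(x) = A·sin(kπx/L) with A = -1 and k = 2, use ∫_0^L sin²(kπx/L) dx = L/2 and ∫_0^L cos²(kπx/L) dx = L/2.
u² = 1·sin²(2*π/3·x) and (u')² = 4*π^2/9·cos²(2*π/3·x), and each of sin², cos² integrates to L/2 = 3/2 over (0, 3).
∫_0^3 u² dx = 3/2, so ||u||_L² = sqrt(6)/2.
∫_0^3 (u')² dx = 2*π^2/3, so ||u'||_L² = sqrt(6)*π/3.
Ratio ||u||_L² / ||u'||_L² = 3/(2*π).
Sharp Poincaré constant on H^1_0(0, 3) is C_P = L/π = 3/π, achieved by sin(π/3·x).
This is the k = 2 harmonic; the ratio L/(kπ) is strictly less than C_P = L/π, consistent with the sharp inequality ||u||_L² ≤ C_P ||u'||_L².


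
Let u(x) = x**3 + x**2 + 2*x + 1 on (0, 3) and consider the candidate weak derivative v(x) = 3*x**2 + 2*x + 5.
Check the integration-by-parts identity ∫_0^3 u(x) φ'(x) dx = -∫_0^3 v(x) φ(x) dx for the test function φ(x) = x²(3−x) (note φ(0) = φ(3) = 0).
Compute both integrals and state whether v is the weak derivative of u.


LHS = -1107/10, RHS = -2619/20. No, v is not the weak derivative of u.

u(x) = x**3 + x**2 + 2*x + 1, classical derivative u'(x) = 3*x**2 + 2*x + 2.
φ(x) = x²(3−x), so φ'(x) = 3*x*(2 - x).
Note φ(0) = φ(3) = 0, so the boundary term u·φ vanishes.
LHS = ∫_0^3 u(x) φ'(x) dx = ∫_0^3 (-3*x^5 + 3*x^4 + 9*x^2 + 6*x) dx. Term by term:
  ∫_0^3 -3*x^5 dx = -729/2;  ∫_0^3 3*x^4 dx = 729/5;  ∫_0^3 9*x^2 dx = 81;
  ∫_0^3 6*x dx = 27.
Sum: -729/2 + 729/5 + 81 + 27 = -1107/10.
So LHS = -1107/10.
∫_0^3 v(x) φ(x) dx = ∫_0^3 (-3*x^5 + 7*x^4 + x^3 + 15*x^2) dx. Term by term:
  ∫_0^3 -3*x^5 dx = -729/2;  ∫_0^3 7*x^4 dx = 1701/5;  ∫_0^3 x^3 dx = 81/4;
  ∫_0^3 15*x^2 dx = 135.
Sum: -729/2 + 1701/5 + 81/4 + 135 = 2619/20.
So RHS = -∫_0^3 v(x) φ(x) dx = -2619/20.
LHS − RHS = 81/4 ≠ 0, so the identity fails.
(For a valid weak derivative the identity must hold for EVERY test function, in particular this one. The failure shows v is NOT the weak derivative of u.)
Correct weak derivative would be u'(x) = 3*x**2 + 2*x + 2.


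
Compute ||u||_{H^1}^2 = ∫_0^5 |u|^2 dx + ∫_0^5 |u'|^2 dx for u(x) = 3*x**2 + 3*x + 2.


||u||_{H^1}^2 = 22955/2

The H^1 norm (squared) on an interval (0, L) is
  ||u||_{H^1}^2 = ∫_0^L u(x)^2 dx + ∫_0^L u'(x)^2 dx.
Compute u'(x) = 6*x + 3.
Then u(x)^2 = 9*x**4 + 18*x**3 + 21*x**2 + 12*x + 4 and u'(x)^2 = 36*x**2 + 36*x + 9.
Integrate each monomial from 0 to 5 using ∫_0^5 c·x^n dx = c·5^(n+1)/(n+1):
  ∫_0^5 u(x)^2 dx = ∫_0^5 (9*x^4 + 18*x^3 + 21*x^2 + 12*x + 4) dx. Term by term:
    ∫_0^5 9*x^4 dx = 5625;  ∫_0^5 18*x^3 dx = 5625/2;  ∫_0^5 21*x^2 dx = 875;
    ∫_0^5 12*x dx = 150;  ∫_0^5 4 dx = 20.
  Sum: 5625 + 5625/2 + 875 + 150 + 20 = 18965/2.
  ∫_0^5 u'(x)^2 dx = ∫_0^5 (36*x^2 + 36*x + 9) dx. Term by term:
    ∫_0^5 36*x^2 dx = 1500;  ∫_0^5 36*x dx = 450;  ∫_0^5 9 dx = 45.
  Sum: 1500 + 450 + 45 = 1995.
Adding: ||u||_{H^1}^2 = 18965/2 + 1995 = 22955/2.


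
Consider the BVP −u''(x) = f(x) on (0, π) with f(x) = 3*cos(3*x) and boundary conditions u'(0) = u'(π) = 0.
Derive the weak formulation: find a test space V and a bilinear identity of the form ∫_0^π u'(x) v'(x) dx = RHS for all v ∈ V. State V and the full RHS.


V = H^1(0, π) (no boundary constraint on v; u is determined up to an additive constant); weak form: ∫_0^π u'v' dx = ∫_0^π (3*cos(3*x)) v dx for all v ∈ V.

Multiply both sides by a test function v and integrate from 0 to π:
  ∫_0^π −u''(x) v(x) dx = ∫_0^π f(x) v(x) dx.
Integrate the LHS by parts once:
  ∫_0^π −u'' v dx = −[u'(x) v(x)]_0^π + ∫_0^π u'(x) v'(x) dx.
Thus ∫_0^π u'(x) v'(x) dx = ∫_0^π f(x) v(x) dx + [u'(x) v(x)]_0^π.
Choose V so that boundary terms are either known or forced to vanish.
u has homogeneous Neumann: u'(0) = u'(π) = 0. So [u' v]_0^π = 0·v(π) − 0·v(0) = 0 for any v; take V = H^1(0, π).
Weak formulation: find u (satisfying any essential BC) such that ∫_0^π u'(x) v'(x) dx = ∫_0^π f v dx for all v ∈ V (homogeneous Neumann, so boundary terms vanish).
Substituting f(x) = 3*cos(3*x), the right-hand side is ∫_0^π (3*cos(3*x)) v dx.
Compatibility check (pure Neumann): taking v ≡ 1 ∈ V gives 0 = ∫_0^π f dx + (0) − (0), i.e. ∫_0^π f dx must equal u'(0) − u'(π) = 0. Indeed ∫_0^π (3*cos(3*x)) dx = 0, so the data are compatible. The solution is then unique only up to an additive constant (fix it e.g. by requiring ∫_0^π u dx = 0).


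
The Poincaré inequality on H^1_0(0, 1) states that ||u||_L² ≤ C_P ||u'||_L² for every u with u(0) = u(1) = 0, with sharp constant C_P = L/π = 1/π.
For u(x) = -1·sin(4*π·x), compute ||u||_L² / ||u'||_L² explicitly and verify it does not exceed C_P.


||u||_L² / ||u'||_L² = 1/(4*π) < C_P = 1/π.

u(x) = -1·sin(4*π·x), so u'(x) = -4*π*cos(4*π*x).
Writing u(x) = A·sin(kπx/L) with A = -1 and k = 4, use ∫_0^L sin²(kπx/L) dx = L/2 and ∫_0^L cos²(kπx/L) dx = L/2.
u² = 1·sin²(4*π·x) and (u')² = 16*π^2·cos²(4*π·x), and each of sin², cos² integrates to L/2 = 1/2 over (0, 1).
∫_0^1 u² dx = 1/2, so ||u||_L² = sqrt(2)/2.
∫_0^1 (u')² dx = 8*π^2, so ||u'||_L² = 2*sqrt(2)*π.
Ratio ||u||_L² / ||u'||_L² = 1/(4*π).
Sharp Poincaré constant on H^1_0(0, 1) is C_P = L/π = 1/π, achieved by sin(π·x).
This is the k = 4 harmonic; the ratio L/(kπ) is strictly less than C_P = L/π, consistent with the sharp inequality ||u||_L² ≤ C_P ||u'||_L².


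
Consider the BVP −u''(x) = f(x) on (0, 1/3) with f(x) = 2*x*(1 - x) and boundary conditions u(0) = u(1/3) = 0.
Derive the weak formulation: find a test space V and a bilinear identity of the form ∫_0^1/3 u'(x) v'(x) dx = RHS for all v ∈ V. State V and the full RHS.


V = H^1_0(0, 1/3) (so v(0) = v(1/3) = 0); weak form: ∫_0^1/3 u'v' dx = ∫_0^1/3 (2*x*(1 - x)) v dx for all v ∈ V.

Multiply both sides by a test function v and integrate from 0 to 1/3:
  ∫_0^1/3 −u''(x) v(x) dx = ∫_0^1/3 f(x) v(x) dx.
Integrate the LHS by parts once:
  ∫_0^1/3 −u'' v dx = −[u'(x) v(x)]_0^1/3 + ∫_0^1/3 u'(x) v'(x) dx.
Thus ∫_0^1/3 u'(x) v'(x) dx = ∫_0^1/3 f(x) v(x) dx + [u'(x) v(x)]_0^1/3.
Choose V so that boundary terms are either known or forced to vanish.
u is Dirichlet: u(0) = u(1/3) = 0. Let V = H^1_0(0, 1/3); then v(0) = v(1/3) = 0, and [u' v]_0^1/3 = 0.
Weak formulation: find u (satisfying any essential BC) such that ∫_0^1/3 u'(x) v'(x) dx = ∫_0^1/3 f v dx for all v ∈ V.
Substituting f(x) = 2*x*(1 - x), the right-hand side is ∫_0^1/3 (2*x*(1 - x)) v dx.


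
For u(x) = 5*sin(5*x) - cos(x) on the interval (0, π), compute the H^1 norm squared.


||u||_{H^1(0,π)}^2 = 326*π

u'(x) = sin(x) + 25*cos(5*x).
Expand u² and (u')² and integrate term by term on (0, π), using: for integers n ≥ 1, ∫_0^π sin²(nx) dx = ∫_0^π cos²(nx) dx = π/2; for n ≠ n', ∫_0^π sin(nx)sin(n'x) dx = ∫_0^π cos(nx)cos(n'x) dx = 0; and by product-to-sum, ∫_0^π sin(nx)cos(n'x) dx = ½∫_0^π [sin((n+n')x) + sin((n−n')x)] dx, which is 0 when n+n' is even and 2n/(n²−n'²) when n+n' is odd (it need not vanish on (0, π)).
  u² squared terms: (-1)²·∫cos(x)² dx = 1·π/2 = π/2;  (5)²·∫sin(5x)² dx = 25·π/2 = 25*π/2.
  u² cross terms: 2·(-1)·(5)·∫cos(x)·sin(5x) dx = -10·(0) = 0.
  So ∫_0^π u² dx = π/2 + 25*π/2 + 0 = 13*π.
  (u')² squared terms: (25)²·∫cos(5x)² dx = 625·π/2 = 625*π/2;  (1)²·∫sin(x)² dx = 1·π/2 = π/2.
  (u')² cross terms: 2·(25)·(1)·∫cos(5x)·sin(x) dx = 50·(0) = 0.
  So ∫_0^π (u')² dx = 625*π/2 + π/2 + 0 = 313*π.
||u||_{H^1}^2 = (13*π) + (313*π) = 326*π.


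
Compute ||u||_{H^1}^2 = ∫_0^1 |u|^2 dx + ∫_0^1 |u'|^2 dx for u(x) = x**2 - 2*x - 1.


||u||_{H^1}^2 = 21/5

The H^1 norm (squared) on an interval (0, L) is
  ||u||_{H^1}^2 = ∫_0^L u(x)^2 dx + ∫_0^L u'(x)^2 dx.
Compute u'(x) = 2*x - 2.
Then u(x)^2 = x**4 - 4*x**3 + 2*x**2 + 4*x + 1 and u'(x)^2 = 4*x**2 - 8*x + 4.
Integrate each monomial from 0 to 1 using ∫_0^1 c·x^n dx = c·1^(n+1)/(n+1):
  ∫_0^1 u(x)^2 dx = ∫_0^1 (x^4 - 4*x^3 + 2*x^2 + 4*x + 1) dx. Term by term:
    ∫_0^1 x^4 dx = 1/5;  ∫_0^1 -4*x^3 dx = -1;  ∫_0^1 2*x^2 dx = 2/3;
    ∫_0^1 4*x dx = 2;  ∫_0^1 1 dx = 1.
  Sum: 1/5 − 1 + 2/3 + 2 + 1 = 43/15.
  ∫_0^1 u'(x)^2 dx = ∫_0^1 (4*x^2 - 8*x + 4) dx. Term by term:
    ∫_0^1 4*x^2 dx = 4/3;  ∫_0^1 -8*x dx = -4;  ∫_0^1 4 dx = 4.
  Sum: 4/3 − 4 + 4 = 4/3.
Adding: ||u||_{H^1}^2 = 43/15 + 4/3 = 21/5.


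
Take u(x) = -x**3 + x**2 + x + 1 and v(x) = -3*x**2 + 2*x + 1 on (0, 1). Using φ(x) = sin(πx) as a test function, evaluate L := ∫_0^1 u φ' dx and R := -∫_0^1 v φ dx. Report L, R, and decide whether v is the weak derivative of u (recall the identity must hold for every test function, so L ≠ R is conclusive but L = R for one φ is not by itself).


LHS = (-12 - π^2)/π^3, RHS = (-12 - π^2)/π^3. Yes, v = u' weakly.

u(x) = -x**3 + x**2 + x + 1, classical derivative u'(x) = -3*x**2 + 2*x + 1.
φ(x) = sin(πx), so φ'(x) = π*cos(π*x).
Note φ(0) = φ(1) = 0, so the boundary term u·φ vanishes.
LHS = ∫_0^1 u(x) φ'(x) dx = ∫_0^1 (-π*x^3*cos(π*x) + π*x^2*cos(π*x) + π*x*cos(π*x) + π*cos(π*x)) dx. Term by term:
  ∫_0^1 π*cos(π*x) dx = 0;  ∫_0^1 π*x*cos(π*x) dx = -2/π;  ∫_0^1 π*x^2*cos(π*x) dx = -2/π;
  ∫_0^1 -π*x^3*cos(π*x) dx = -12/π^3 + 3/π.
Sum: 0 − 2/π − 2/π + -12/π^3 + 3/π = (-12 - π^2)/π^3.
So LHS = (-12 - π^2)/π^3.
∫_0^1 v(x) φ(x) dx = ∫_0^1 (-3*x^2*sin(π*x) + 2*x*sin(π*x) + sin(π*x)) dx. Term by term:
  ∫_0^1 -3*x^2*sin(π*x) dx = -3/π + 12/π^3;  ∫_0^1 2*x*sin(π*x) dx = 2/π;  ∫_0^1 sin(π*x) dx = 2/π.
Sum: -3/π + 12/π^3 + 2/π + 2/π = (π^2 + 12)/π^3.
So RHS = -∫_0^1 v(x) φ(x) dx = (-12 - π^2)/π^3.
LHS = RHS, so the identity holds for this test φ.
Moreover u is smooth here and v(x) = u'(x) = -3*x**2 + 2*x + 1 pointwise, so the identity holds for every test function. Hence v is the weak derivative of u.


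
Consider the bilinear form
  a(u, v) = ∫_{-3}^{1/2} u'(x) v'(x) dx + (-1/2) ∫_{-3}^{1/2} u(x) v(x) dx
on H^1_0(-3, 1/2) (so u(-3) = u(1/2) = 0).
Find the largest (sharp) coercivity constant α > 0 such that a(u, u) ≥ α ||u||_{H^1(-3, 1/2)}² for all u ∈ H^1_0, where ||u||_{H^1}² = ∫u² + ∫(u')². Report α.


α = (-49 + 8*π^2)/(2*(4*π^2 + 49))

Coercivity of a(·,·) on H^1_0(-3, 1/2) means a(u, u) ≥ α ||u||_{H^1}² for every u ∈ H^1_0.
The interval has length L = 7/2, and Poincaré/coercivity depend only on L. Here a(u, u) = ∫(u')² + (-1/2)·∫u².
Here c = -1/2 < 0 with |c| < (π/L)² = 4*π^2/49, so coercivity still holds. The condition a(u,u) ≥ α||u||_{H^1}² reads (1−α)∫(u')² ≥ (α−c)∫u². Any admissible α is ≤ 1 (rapidly oscillating u have ∫u²/∫(u')² → 0), and α = 1 would force 0 ≥ (1−c)∫u², impossible since c < 1; so 1−α > 0. By the sharp Poincaré inequality on H^1_0 of an interval of length L, ∫(u')² ≥ (π/L)²∫u² with equality for the first sine mode sin(π(x−x₀)/L) (x₀ the left endpoint), so the inequality holds for all u iff (1−α)(π/L)² ≥ α − c, i.e. α ≤ ((π/L)² + c)/((π/L)² + 1) = (1 + c(L/π)²)/(1 + (L/π)²). (Direct route, valid since c ≤ 0: Poincaré gives c∫u² ≥ c(L/π)²∫(u')², so a(u,u) ≥ (1 + c(L/π)²)∫(u')², while ||u||_{H^1}² ≤ (1 + (L/π)²)∫(u')²; dividing yields the same α.) With (π/L)² = 4*π^2/49 and c = -1/2, the largest admissible constant is α = ((π/L)² + c)/((π/L)² + 1).
Simplifying, α = (-49 + 8*π^2)/(2*(4*π^2 + 49)).


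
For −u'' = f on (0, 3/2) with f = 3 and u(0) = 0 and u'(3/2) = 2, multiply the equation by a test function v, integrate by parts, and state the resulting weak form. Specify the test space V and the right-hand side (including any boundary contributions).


V = {v ∈ H^1(0, 3/2) : v(0) = 0} (test functions vanish at x = 0 where u is specified); weak form: ∫_0^3/2 u'v' dx = ∫_0^3/2 (3) v dx + 2·v(3/2) for all v ∈ V.

Multiply both sides by a test function v and integrate from 0 to 3/2:
  ∫_0^3/2 −u''(x) v(x) dx = ∫_0^3/2 f(x) v(x) dx.
Integrate the LHS by parts once:
  ∫_0^3/2 −u'' v dx = −[u'(x) v(x)]_0^3/2 + ∫_0^3/2 u'(x) v'(x) dx.
Thus ∫_0^3/2 u'(x) v'(x) dx = ∫_0^3/2 f(x) v(x) dx + [u'(x) v(x)]_0^3/2.
Choose V so that boundary terms are either known or forced to vanish.
Mixed BC: u(0) = 0 (Dirichlet) and u'(3/2) = 2 (Neumann). Define V = {v ∈ H^1(0, 3/2) : v(0) = 0}. Then [u' v]_0^3/2 = u'(3/2)·v(3/2) − u'(0)·0 = 2·v(3/2).
Weak formulation: find u (satisfying any essential BC) such that ∫_0^3/2 u'(x) v'(x) dx = ∫_0^3/2 f v dx + 2·v(3/2) for all v ∈ V (Dirichlet at 0 absorbed into V; Neumann datum at x = 3/2 contributes the boundary term).
Substituting f(x) = 3, the right-hand side is ∫_0^3/2 (3) v dx + 2·v(3/2).


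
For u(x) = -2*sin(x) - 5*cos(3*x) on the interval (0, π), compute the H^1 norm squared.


||u||_{H^1(0,π)}^2 = 129*π

u'(x) = 15*sin(3*x) - 2*cos(x).
Expand u² and (u')² and integrate term by term on (0, π), using: for integers n ≥ 1, ∫_0^π sin²(nx) dx = ∫_0^π cos²(nx) dx = π/2; for n ≠ n', ∫_0^π sin(nx)sin(n'x) dx = ∫_0^π cos(nx)cos(n'x) dx = 0; and by product-to-sum, ∫_0^π sin(nx)cos(n'x) dx = ½∫_0^π [sin((n+n')x) + sin((n−n')x)] dx, which is 0 when n+n' is even and 2n/(n²−n'²) when n+n' is odd (it need not vanish on (0, π)).
  u² squared terms: (-5)²·∫cos(3x)² dx = 25·π/2 = 25*π/2;  (-2)²·∫sin(x)² dx = 4·π/2 = 2*π.
  u² cross terms: 2·(-5)·(-2)·∫cos(3x)·sin(x) dx = 20·(0) = 0.
  So ∫_0^π u² dx = 25*π/2 + 2*π + 0 = 29*π/2.
  (u')² squared terms: (-2)²·∫cos(x)² dx = 4·π/2 = 2*π;  (15)²·∫sin(3x)² dx = 225·π/2 = 225*π/2.
  (u')² cross terms: 2·(-2)·(15)·∫cos(x)·sin(3x) dx = -60·(0) = 0.
  So ∫_0^π (u')² dx = 2*π + 225*π/2 + 0 = 229*π/2.
||u||_{H^1}^2 = (29*π/2) + (229*π/2) = 129*π.


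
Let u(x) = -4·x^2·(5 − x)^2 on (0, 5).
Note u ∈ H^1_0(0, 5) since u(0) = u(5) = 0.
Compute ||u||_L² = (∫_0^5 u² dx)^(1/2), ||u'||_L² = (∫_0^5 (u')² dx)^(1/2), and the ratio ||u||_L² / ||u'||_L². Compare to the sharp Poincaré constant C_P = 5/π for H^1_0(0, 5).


||u||_L² / ||u'||_L² = 5*sqrt(3)/6 < C_P = 5/π.

u(x) = -4·x^2·(5 − x)^2, so u'(x) = 8*x*(x*(5 - x) - (x - 5)^2).
u(x) = -4·x^2·(5 − x)^2 vanishes at x = 0 and x = 5, so u ∈ H^1_0(0, 5). Differentiate via the product rule and integrate the resulting polynomials term by term.
  ∫_0^5 u² dx = ∫_0^5 (16*x^8 - 320*x^7 + 2400*x^6 - 8000*x^5 + 10000*x^4) dx. Term by term:
    ∫_0^5 16*x^8 dx = 31250000/9;  ∫_0^5 -320*x^7 dx = -15625000;  ∫_0^5 2400*x^6 dx = 187500000/7;
    ∫_0^5 -8000*x^5 dx = -62500000/3;  ∫_0^5 10000*x^4 dx = 6250000.
  Sum: 31250000/9 − 15625000 + 187500000/7 − 62500000/3 + 6250000 = 3125000/63.
  ∫_0^5 (u')² dx = ∫_0^5 (256*x^6 - 3840*x^5 + 20800*x^4 - 48000*x^3 + 40000*x^2) dx. Term by term:
    ∫_0^5 256*x^6 dx = 20000000/7;  ∫_0^5 -3840*x^5 dx = -10000000;  ∫_0^5 20800*x^4 dx = 13000000;
    ∫_0^5 -48000*x^3 dx = -7500000;  ∫_0^5 40000*x^2 dx = 5000000/3.
  Sum: 20000000/7 − 10000000 + 13000000 − 7500000 + 5000000/3 = 500000/21.
∫_0^5 u² dx = 3125000/63, so ||u||_L² = 1250*sqrt(14)/21.
∫_0^5 (u')² dx = 500000/21, so ||u'||_L² = 500*sqrt(42)/21.
Ratio ||u||_L² / ||u'||_L² = 5*sqrt(3)/6.
Sharp Poincaré constant on H^1_0(0, 5) is C_P = L/π = 5/π, achieved by sin(π/5·x).
A polynomial bump cannot attain the sharp Poincaré constant (only the first sine eigenfunction does), so the ratio is strictly less than C_P, consistent with ||u||_L² ≤ C_P ||u'||_L².


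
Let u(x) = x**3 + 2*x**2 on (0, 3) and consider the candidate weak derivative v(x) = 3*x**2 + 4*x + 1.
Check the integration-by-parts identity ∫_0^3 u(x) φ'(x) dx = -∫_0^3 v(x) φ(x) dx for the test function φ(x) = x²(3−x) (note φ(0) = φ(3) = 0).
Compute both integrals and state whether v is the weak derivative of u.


LHS = -243/2, RHS = -513/4. No, v is not the weak derivative of u.

u(x) = x**3 + 2*x**2, classical derivative u'(x) = 3*x**2 + 4*x.
φ(x) = x²(3−x), so φ'(x) = 3*x*(2 - x).
Note φ(0) = φ(3) = 0, so the boundary term u·φ vanishes.
LHS = ∫_0^3 u(x) φ'(x) dx = ∫_0^3 (-3*x^5 + 12*x^3) dx. Term by term:
  ∫_0^3 -3*x^5 dx = -729/2;  ∫_0^3 12*x^3 dx = 243.
Sum: -729/2 + 243 = -243/2.
So LHS = -243/2.
∫_0^3 v(x) φ(x) dx = ∫_0^3 (-3*x^5 + 5*x^4 + 11*x^3 + 3*x^2) dx. Term by term:
  ∫_0^3 -3*x^5 dx = -729/2;  ∫_0^3 5*x^4 dx = 243;  ∫_0^3 11*x^3 dx = 891/4;
  ∫_0^3 3*x^2 dx = 27.
Sum: -729/2 + 243 + 891/4 + 27 = 513/4.
So RHS = -∫_0^3 v(x) φ(x) dx = -513/4.
LHS − RHS = 27/4 ≠ 0, so the identity fails.
(For a valid weak derivative the identity must hold for EVERY test function, in particular this one. The failure shows v is NOT the weak derivative of u.)
Correct weak derivative would be u'(x) = 3*x**2 + 4*x.


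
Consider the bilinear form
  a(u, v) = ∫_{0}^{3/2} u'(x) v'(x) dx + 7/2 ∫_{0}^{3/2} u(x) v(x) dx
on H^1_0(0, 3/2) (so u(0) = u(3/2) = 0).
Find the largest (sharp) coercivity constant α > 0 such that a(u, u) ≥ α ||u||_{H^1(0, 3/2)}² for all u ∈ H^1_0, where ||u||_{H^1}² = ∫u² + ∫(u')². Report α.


α = 1

Coercivity of a(·,·) on H^1_0(0, 3/2) means a(u, u) ≥ α ||u||_{H^1}² for every u ∈ H^1_0.
The interval has length L = 3/2, and Poincaré/coercivity depend only on L. Here a(u, u) = ∫(u')² + (7/2)·∫u².
Here c = 7/2 ≥ 1, so a(u,u) = ∫(u')² + c∫u² ≥ ∫(u')² + ∫u² = ||u||_{H^1}², i.e. α = 1 works. No larger α is possible: a(u,u) ≥ α||u||_{H^1}² means (1−α)∫(u')² ≥ (α−c)∫u², and for the modes u_n = sin(nπ(x−x₀)/L) (x₀ the left endpoint) one has ∫u_n²/∫(u_n')² = (L/(nπ))² → 0, so a(u_n,u_n)/||u_n||_{H^1}² → 1. Hence the optimal constant is α = 1.
Therefore α = 1.


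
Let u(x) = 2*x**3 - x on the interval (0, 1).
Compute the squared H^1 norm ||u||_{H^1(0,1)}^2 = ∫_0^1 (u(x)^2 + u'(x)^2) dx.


||u||_{H^1}^2 = 452/105

The H^1 norm (squared) on an interval (0, L) is
  ||u||_{H^1}^2 = ∫_0^L u(x)^2 dx + ∫_0^L u'(x)^2 dx.
Compute u'(x) = 6*x**2 - 1.
Then u(x)^2 = 4*x**6 - 4*x**4 + x**2 and u'(x)^2 = 36*x**4 - 12*x**2 + 1.
Integrate each monomial from 0 to 1 using ∫_0^1 c·x^n dx = c·1^(n+1)/(n+1):
  ∫_0^1 u(x)^2 dx = ∫_0^1 (4*x^6 - 4*x^4 + x^2) dx. Term by term:
    ∫_0^1 4*x^6 dx = 4/7;  ∫_0^1 -4*x^4 dx = -4/5;  ∫_0^1 x^2 dx = 1/3.
  Sum: 4/7 − 4/5 + 1/3 = 11/105.
  ∫_0^1 u'(x)^2 dx = ∫_0^1 (36*x^4 - 12*x^2 + 1) dx. Term by term:
    ∫_0^1 36*x^4 dx = 36/5;  ∫_0^1 -12*x^2 dx = -4;  ∫_0^1 1 dx = 1.
  Sum: 36/5 − 4 + 1 = 21/5.
Adding: ||u||_{H^1}^2 = 11/105 + 21/5 = 452/105.


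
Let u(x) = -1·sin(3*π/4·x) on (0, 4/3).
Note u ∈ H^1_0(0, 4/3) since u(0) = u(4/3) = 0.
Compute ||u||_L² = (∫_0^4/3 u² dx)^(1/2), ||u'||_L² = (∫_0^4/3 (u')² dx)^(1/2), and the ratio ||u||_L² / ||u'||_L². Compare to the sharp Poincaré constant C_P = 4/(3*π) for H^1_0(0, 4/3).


||u||_L² / ||u'||_L² = 4/(3*π) = C_P.

u(x) = -1·sin(3*π/4·x), so u'(x) = -3*π*cos(3*π*x/4)/4.
Writing u(x) = A·sin(kπx/L) with A = -1 and k = 1, use ∫_0^L sin²(kπx/L) dx = L/2 and ∫_0^L cos²(kπx/L) dx = L/2.
u² = 1·sin²(3*π/4·x) and (u')² = 9*π^2/16·cos²(3*π/4·x), and each of sin², cos² integrates to L/2 = 2/3 over (0, 4/3).
∫_0^4/3 u² dx = 2/3, so ||u||_L² = sqrt(6)/3.
∫_0^4/3 (u')² dx = 3*π^2/8, so ||u'||_L² = sqrt(6)*π/4.
Ratio ||u||_L² / ||u'||_L² = 4/(3*π).
Sharp Poincaré constant on H^1_0(0, 4/3) is C_P = L/π = 4/(3*π), achieved by sin(3*π/4·x).
This is the k = 1 eigenfunction (up to amplitude), so the ratio equals the sharp Poincaré constant exactly.


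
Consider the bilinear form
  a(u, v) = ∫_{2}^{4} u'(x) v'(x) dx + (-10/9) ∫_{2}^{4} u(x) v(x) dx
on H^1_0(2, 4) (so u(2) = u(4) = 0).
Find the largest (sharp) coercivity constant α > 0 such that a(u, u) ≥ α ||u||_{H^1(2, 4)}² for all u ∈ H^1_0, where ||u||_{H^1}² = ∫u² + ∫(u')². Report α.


α = (-40/9 + π^2)/(4 + π^2)

Coercivity of a(·,·) on H^1_0(2, 4) means a(u, u) ≥ α ||u||_{H^1}² for every u ∈ H^1_0.
The interval has length L = 2, and Poincaré/coercivity depend only on L. Here a(u, u) = ∫(u')² + (-10/9)·∫u².
Here c = -10/9 < 0 with |c| < (π/L)² = π^2/4, so coercivity still holds. The condition a(u,u) ≥ α||u||_{H^1}² reads (1−α)∫(u')² ≥ (α−c)∫u². Any admissible α is ≤ 1 (rapidly oscillating u have ∫u²/∫(u')² → 0), and α = 1 would force 0 ≥ (1−c)∫u², impossible since c < 1; so 1−α > 0. By the sharp Poincaré inequality on H^1_0 of an interval of length L, ∫(u')² ≥ (π/L)²∫u² with equality for the first sine mode sin(π(x−x₀)/L) (x₀ the left endpoint), so the inequality holds for all u iff (1−α)(π/L)² ≥ α − c, i.e. α ≤ ((π/L)² + c)/((π/L)² + 1) = (1 + c(L/π)²)/(1 + (L/π)²). (Direct route, valid since c ≤ 0: Poincaré gives c∫u² ≥ c(L/π)²∫(u')², so a(u,u) ≥ (1 + c(L/π)²)∫(u')², while ||u||_{H^1}² ≤ (1 + (L/π)²)∫(u')²; dividing yields the same α.) With (π/L)² = π^2/4 and c = -10/9, the largest admissible constant is α = ((π/L)² + c)/((π/L)² + 1).
Simplifying, α = (-40/9 + π^2)/(4 + π^2).


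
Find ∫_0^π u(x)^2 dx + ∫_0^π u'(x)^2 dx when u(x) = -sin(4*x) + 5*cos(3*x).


||u||_{H^1(0,π)}^2 = -800/7 + 267*π/2

u'(x) = -15*sin(3*x) - 4*cos(4*x).
Expand u² and (u')² and integrate term by term on (0, π), using: for integers n ≥ 1, ∫_0^π sin²(nx) dx = ∫_0^π cos²(nx) dx = π/2; for n ≠ n', ∫_0^π sin(nx)sin(n'x) dx = ∫_0^π cos(nx)cos(n'x) dx = 0; and by product-to-sum, ∫_0^π sin(nx)cos(n'x) dx = ½∫_0^π [sin((n+n')x) + sin((n−n')x)] dx, which is 0 when n+n' is even and 2n/(n²−n'²) when n+n' is odd (it need not vanish on (0, π)).
  u² squared terms: (-1)²·∫sin(4x)² dx = 1·π/2 = π/2;  (5)²·∫cos(3x)² dx = 25·π/2 = 25*π/2.
  u² cross terms: 2·(-1)·(5)·∫sin(4x)·cos(3x) dx = -10·(8/7) = -80/7.
  So ∫_0^π u² dx = π/2 + 25*π/2 − 80/7 = -80/7 + 13*π.
  (u')² squared terms: (-15)²·∫sin(3x)² dx = 225·π/2 = 225*π/2;  (-4)²·∫cos(4x)² dx = 16·π/2 = 8*π.
  (u')² cross terms: 2·(-15)·(-4)·∫sin(3x)·cos(4x) dx = 120·(-6/7) = -720/7.
  So ∫_0^π (u')² dx = 225*π/2 + 8*π − 720/7 = -720/7 + 241*π/2.
||u||_{H^1}^2 = (-80/7 + 13*π) + (-720/7 + 241*π/2) = -800/7 + 267*π/2.


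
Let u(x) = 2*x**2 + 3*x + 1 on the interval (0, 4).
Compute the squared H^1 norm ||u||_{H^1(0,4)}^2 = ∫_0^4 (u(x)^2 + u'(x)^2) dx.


||u||_{H^1}^2 = 37288/15

The H^1 norm (squared) on an interval (0, L) is
  ||u||_{H^1}^2 = ∫_0^L u(x)^2 dx + ∫_0^L u'(x)^2 dx.
Compute u'(x) = 4*x + 3.
Then u(x)^2 = 4*x**4 + 12*x**3 + 13*x**2 + 6*x + 1 and u'(x)^2 = 16*x**2 + 24*x + 9.
Integrate each monomial from 0 to 4 using ∫_0^4 c·x^n dx = c·4^(n+1)/(n+1):
  ∫_0^4 u(x)^2 dx = ∫_0^4 (4*x^4 + 12*x^3 + 13*x^2 + 6*x + 1) dx. Term by term:
    ∫_0^4 4*x^4 dx = 4096/5;  ∫_0^4 12*x^3 dx = 768;  ∫_0^4 13*x^2 dx = 832/3;
    ∫_0^4 6*x dx = 48;  ∫_0^4 1 dx = 4.
  Sum: 4096/5 + 768 + 832/3 + 48 + 4 = 28748/15.
  ∫_0^4 u'(x)^2 dx = ∫_0^4 (16*x^2 + 24*x + 9) dx. Term by term:
    ∫_0^4 16*x^2 dx = 1024/3;  ∫_0^4 24*x dx = 192;  ∫_0^4 9 dx = 36.
  Sum: 1024/3 + 192 + 36 = 1708/3.
Adding: ||u||_{H^1}^2 = 28748/15 + 1708/3 = 37288/15.


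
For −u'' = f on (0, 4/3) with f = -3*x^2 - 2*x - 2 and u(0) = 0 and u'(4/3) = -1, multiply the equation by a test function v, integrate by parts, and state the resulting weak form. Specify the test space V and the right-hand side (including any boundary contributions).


V = {v ∈ H^1(0, 4/3) : v(0) = 0} (test functions vanish at x = 0 where u is specified); weak form: ∫_0^4/3 u'v' dx = ∫_0^4/3 (-3*x^2 - 2*x - 2) v dx − v(4/3) for all v ∈ V.

Multiply both sides by a test function v and integrate from 0 to 4/3:
  ∫_0^4/3 −u''(x) v(x) dx = ∫_0^4/3 f(x) v(x) dx.
Integrate the LHS by parts once:
  ∫_0^4/3 −u'' v dx = −[u'(x) v(x)]_0^4/3 + ∫_0^4/3 u'(x) v'(x) dx.
Thus ∫_0^4/3 u'(x) v'(x) dx = ∫_0^4/3 f(x) v(x) dx + [u'(x) v(x)]_0^4/3.
Choose V so that boundary terms are either known or forced to vanish.
Mixed BC: u(0) = 0 (Dirichlet) and u'(4/3) = -1 (Neumann). Define V = {v ∈ H^1(0, 4/3) : v(0) = 0}. Then [u' v]_0^4/3 = u'(4/3)·v(4/3) − u'(0)·0 = − v(4/3).
Weak formulation: find u (satisfying any essential BC) such that ∫_0^4/3 u'(x) v'(x) dx = ∫_0^4/3 f v dx − v(4/3) for all v ∈ V (Dirichlet at 0 absorbed into V; Neumann datum at x = 4/3 contributes the boundary term).
Substituting f(x) = -3*x^2 - 2*x - 2, the right-hand side is ∫_0^4/3 (-3*x^2 - 2*x - 2) v dx − v(4/3).


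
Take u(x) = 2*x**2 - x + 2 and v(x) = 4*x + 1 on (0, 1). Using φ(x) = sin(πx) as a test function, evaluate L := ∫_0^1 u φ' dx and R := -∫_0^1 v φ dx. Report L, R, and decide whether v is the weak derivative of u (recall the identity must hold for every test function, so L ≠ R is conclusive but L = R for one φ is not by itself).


LHS = -2/π, RHS = -6/π. No, v is not the weak derivative of u.

u(x) = 2*x**2 - x + 2, classical derivative u'(x) = 4*x - 1.
φ(x) = sin(πx), so φ'(x) = π*cos(π*x).
Note φ(0) = φ(1) = 0, so the boundary term u·φ vanishes.
LHS = ∫_0^1 u(x) φ'(x) dx = ∫_0^1 (2*π*x^2*cos(π*x) - π*x*cos(π*x) + 2*π*cos(π*x)) dx. Term by term:
  ∫_0^1 2*π*cos(π*x) dx = 0;  ∫_0^1 -π*x*cos(π*x) dx = 2/π;  ∫_0^1 2*π*x^2*cos(π*x) dx = -4/π.
Sum: 0 + 2/π − 4/π = -2/π.
So LHS = -2/π.
∫_0^1 v(x) φ(x) dx = ∫_0^1 (4*x*sin(π*x) + sin(π*x)) dx. Term by term:
  ∫_0^1 4*x*sin(π*x) dx = 4/π;  ∫_0^1 sin(π*x) dx = 2/π.
Sum: 4/π + 2/π = 6/π.
So RHS = -∫_0^1 v(x) φ(x) dx = -6/π.
LHS − RHS = 4/π ≠ 0, so the identity fails.
(For a valid weak derivative the identity must hold for EVERY test function, in particular this one. The failure shows v is NOT the weak derivative of u.)
Correct weak derivative would be u'(x) = 4*x - 1.


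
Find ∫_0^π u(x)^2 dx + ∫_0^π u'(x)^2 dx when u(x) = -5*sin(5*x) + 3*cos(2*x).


||u||_{H^1(0,π)}^2 = -500/7 + 695*π/2

u'(x) = -6*sin(2*x) - 25*cos(5*x).
Expand u² and (u')² and integrate term by term on (0, π), using: for integers n ≥ 1, ∫_0^π sin²(nx) dx = ∫_0^π cos²(nx) dx = π/2; for n ≠ n', ∫_0^π sin(nx)sin(n'x) dx = ∫_0^π cos(nx)cos(n'x) dx = 0; and by product-to-sum, ∫_0^π sin(nx)cos(n'x) dx = ½∫_0^π [sin((n+n')x) + sin((n−n')x)] dx, which is 0 when n+n' is even and 2n/(n²−n'²) when n+n' is odd (it need not vanish on (0, π)).
  u² squared terms: (-5)²·∫sin(5x)² dx = 25·π/2 = 25*π/2;  (3)²·∫cos(2x)² dx = 9·π/2 = 9*π/2.
  u² cross terms: 2·(-5)·(3)·∫sin(5x)·cos(2x) dx = -30·(10/21) = -100/7.
  So ∫_0^π u² dx = 25*π/2 + 9*π/2 − 100/7 = -100/7 + 17*π.
  (u')² squared terms: (-25)²·∫cos(5x)² dx = 625·π/2 = 625*π/2;  (-6)²·∫sin(2x)² dx = 36·π/2 = 18*π.
  (u')² cross terms: 2·(-25)·(-6)·∫cos(5x)·sin(2x) dx = 300·(-4/21) = -400/7.
  So ∫_0^π (u')² dx = 625*π/2 + 18*π − 400/7 = -400/7 + 661*π/2.
||u||_{H^1}^2 = (-100/7 + 17*π) + (-400/7 + 661*π/2) = -500/7 + 695*π/2.
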